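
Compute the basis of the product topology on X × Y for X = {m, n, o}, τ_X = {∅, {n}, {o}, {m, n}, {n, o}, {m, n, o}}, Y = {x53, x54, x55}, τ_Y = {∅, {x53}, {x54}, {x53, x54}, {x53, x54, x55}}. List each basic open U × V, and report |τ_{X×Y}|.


Basis B = {∅ × ∅, {n} × {x53}, {n} × {x54}, {o} × {x53}, {o} × {x54}, {m, n} × {x53}, {m, n} × {x54}, {n} × {x53, x54}, {n, o} × {x53}, {n, o} × {x54}, {o} × {x53, x54}, {m, n, o} × {x53}, {m, n, o} × {x54}, {n} × {x53, x54, x55}, {o} × {x53, x54, x55}, {m, n} × {x53, x54}, {n, o} × {x53, x54}, {m, n} × {x53, x54, x55}, {m, n, o} × {x53, x54}, {n, o} × {x53, x54, x55}, {m, n, o} × {x53, x54, x55}}; |τ_{X×Y}| = 70.

Enumerate products U × V with U ∈ τ_X, V ∈ τ_Y (deduplicated):
  ∅ × ∅ = {} (∅)
  {n} × {x53} = {(n,x53)}
  {n} × {x54} = {(n,x54)}
  {o} × {x53} = {(o,x53)}
  {o} × {x54} = {(o,x54)}
  {m, n} × {x53} = {(m,x53), (n,x53)}
  {m, n} × {x54} = {(m,x54), (n,x54)}
  {n} × {x53, x54} = {(n,x53), (n,x54)}
  {n, o} × {x53} = {(n,x53), (o,x53)}
  {n, o} × {x54} = {(n,x54), (o,x54)}
  {o} × {x53, x54} = {(o,x53), (o,x54)}
  {m, n, o} × {x53} = {(m,x53), (n,x53), (o,x53)}
  {m, n, o} × {x54} = {(m,x54), (n,x54), (o,x54)}
  {n} × {x53, x54, x55} = {(n,x53), (n,x54), (n,x55)}
  {o} × {x53, x54, x55} = {(o,x53), (o,x54), (o,x55)}
  {m, n} × {x53, x54} = {(m,x53), (m,x54), (n,x53), (n,x54)}
  {n, o} × {x53, x54} = {(n,x53), (n,x54), (o,x53), (o,x54)}
  {m, n} × {x53, x54, x55} = {(m,x53), (m,x54), (m,x55), (n,x53), (n,x54), (n,x55)}
  {m, n, o} × {x53, x54} = {(m,x53), (m,x54), (n,x53), (n,x54), (o,x53), (o,x54)}
  {n, o} × {x53, x54, x55} = {(n,x53), (n,x54), (n,x55), (o,x53), (o,x54), (o,x55)}
  {m, n, o} × {x53, x54, x55} = {(m,x53), (m,x54), (m,x55), (n,x53), (n,x54), (n,x55), (o,x53), (o,x54), (o,x55)}
These 21 distinct sets form the basis B.
Close under arbitrary unions to get τ_{X×Y}; counting gives |τ_{X×Y}| = 70.


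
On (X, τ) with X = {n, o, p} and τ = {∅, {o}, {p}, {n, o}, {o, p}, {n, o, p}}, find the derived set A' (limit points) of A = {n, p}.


A' = ∅

For each x ∈ X, list the open sets U ∈ τ with x ∈ U, then check whether U ∩ (A ∖ {x}) ≠ ∅ for every such U.
  x = n: open {n, o} ∋ x has {n, o} ∩ (A ∖ {n}) = ∅, so x is NOT a limit point.
  x = o: open {o} ∋ x has {o} ∩ (A ∖ {o}) = ∅, so x is NOT a limit point.
  x = p: open {p} ∋ x has {p} ∩ (A ∖ {p}) = ∅, so x is NOT a limit point.
Collecting: A' = ∅.


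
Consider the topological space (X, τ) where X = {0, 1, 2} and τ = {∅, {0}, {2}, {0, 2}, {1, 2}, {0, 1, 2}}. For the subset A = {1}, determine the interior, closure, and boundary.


int(A) = ∅, cl(A) = {1}, ∂A = {1}.

Closed sets in (X, τ) are complements of opens:
  closed(X, τ) = {∅, {0}, {1}, {0, 1}, {1, 2}, {0, 1, 2}}.
int(A) = ⋃ {U ∈ τ : U ⊆ A}. Opens contained in A: ∅.
Taking the union of these: int(A) = ∅.
cl(A) = ⋂ {C closed : A ⊆ C}. Closed sets containing A: {1}, {0, 1}, {1, 2}, {0, 1, 2}.
Intersecting these: cl(A) = {1}.
∂A = cl(A) ∖ int(A) = {1} ∖ ∅ = {1}.


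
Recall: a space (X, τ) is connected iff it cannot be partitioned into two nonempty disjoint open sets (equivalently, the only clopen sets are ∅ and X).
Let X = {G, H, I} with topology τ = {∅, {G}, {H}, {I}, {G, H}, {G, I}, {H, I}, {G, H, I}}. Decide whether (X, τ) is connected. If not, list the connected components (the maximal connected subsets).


(X, τ) is disconnected; components = [{G}, {H}, {I}].

Find clopen sets (U ∈ τ with X ∖ U ∈ τ):
  U = ∅, X ∖ U = {G, H, I} — both open, so U is clopen.
  U = {G}, X ∖ U = {H, I} — both open, so U is clopen.
  U = {H}, X ∖ U = {G, I} — both open, so U is clopen.
  U = {I}, X ∖ U = {G, H} — both open, so U is clopen.
  U = {G, H}, X ∖ U = {I} — both open, so U is clopen.
  U = {G, I}, X ∖ U = {H} — both open, so U is clopen.
  U = {H, I}, X ∖ U = {G} — both open, so U is clopen.
  U = {G, H, I}, X ∖ U = ∅ — both open, so U is clopen.
Nontrivial clopen(s) exist: e.g. {H, I}. So (X, τ) is disconnected.
Compute connected components by grouping points that agree on all clopens:
  component: {G}
  component: {H}
  component: {I}


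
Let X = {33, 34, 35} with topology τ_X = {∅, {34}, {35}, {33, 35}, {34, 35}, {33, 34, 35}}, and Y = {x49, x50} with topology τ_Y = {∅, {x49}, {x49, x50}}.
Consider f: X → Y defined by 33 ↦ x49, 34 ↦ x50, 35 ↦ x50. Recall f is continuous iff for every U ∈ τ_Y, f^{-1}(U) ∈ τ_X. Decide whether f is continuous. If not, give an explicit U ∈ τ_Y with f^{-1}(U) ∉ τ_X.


f is NOT continuous.

Compute f^{-1}(U) for each U ∈ τ_Y:
  U = ∅: f^{-1}(U) = ∅ ∈ τ_X ✓.
  U = {x49}: f^{-1}(U) = {33} ∉ τ_X ✗.
  U = {x49, x50}: f^{-1}(U) = {33, 34, 35} ∈ τ_X ✓.
Found U = {x49} with f^{-1}(U) = {33} not in τ_X. Therefore f is NOT continuous.


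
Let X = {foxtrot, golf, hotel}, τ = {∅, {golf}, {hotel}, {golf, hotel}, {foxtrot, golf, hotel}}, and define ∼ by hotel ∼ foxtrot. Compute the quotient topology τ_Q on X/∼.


X/∼ = {[foxtrot=hotel], [golf]}; |τ_Q| = 3.

Equivalence classes: [foxtrot=hotel], [golf].
Quotient map π: X → X/∼ sends foxtrot ↦ [foxtrot=hotel], golf ↦ [golf], hotel ↦ [foxtrot=hotel].
For each subset V ⊆ X/∼, compute π^{-1}(V) ⊆ X and check whether π^{-1}(V) ∈ τ. V is open in τ_Q iff π^{-1}(V) ∈ τ.
  V = {}: π^{-1}(V) = ∅ ∈ τ ✓.
  V = {[foxtrot=hotel]}: π^{-1}(V) = {foxtrot, hotel} ∉ τ ✗.
  V = {[golf]}: π^{-1}(V) = {golf} ∈ τ ✓.
  V = {[foxtrot=hotel], [golf]}: π^{-1}(V) = {foxtrot, golf, hotel} ∈ τ ✓.
Open sets in the quotient: τ_Q = {{}, {[golf]}, {[foxtrot=hotel], [golf]}} (3 elements).


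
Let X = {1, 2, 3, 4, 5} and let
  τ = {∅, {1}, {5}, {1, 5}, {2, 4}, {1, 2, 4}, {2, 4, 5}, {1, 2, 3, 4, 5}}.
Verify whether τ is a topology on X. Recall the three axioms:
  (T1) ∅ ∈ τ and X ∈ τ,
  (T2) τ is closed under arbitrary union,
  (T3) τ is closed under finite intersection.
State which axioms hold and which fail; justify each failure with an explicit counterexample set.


τ is NOT a topology on X.

Axiom (T1): ∅ ∈ τ? Yes; X ∈ τ? Yes.
Axiom (T2/T3): check pairwise unions and intersections of members of τ.
Counterexample for (T2): {1} ∪ {2, 4, 5} = {1, 2, 4, 5} ∉ τ. Therefore τ is NOT a topology.


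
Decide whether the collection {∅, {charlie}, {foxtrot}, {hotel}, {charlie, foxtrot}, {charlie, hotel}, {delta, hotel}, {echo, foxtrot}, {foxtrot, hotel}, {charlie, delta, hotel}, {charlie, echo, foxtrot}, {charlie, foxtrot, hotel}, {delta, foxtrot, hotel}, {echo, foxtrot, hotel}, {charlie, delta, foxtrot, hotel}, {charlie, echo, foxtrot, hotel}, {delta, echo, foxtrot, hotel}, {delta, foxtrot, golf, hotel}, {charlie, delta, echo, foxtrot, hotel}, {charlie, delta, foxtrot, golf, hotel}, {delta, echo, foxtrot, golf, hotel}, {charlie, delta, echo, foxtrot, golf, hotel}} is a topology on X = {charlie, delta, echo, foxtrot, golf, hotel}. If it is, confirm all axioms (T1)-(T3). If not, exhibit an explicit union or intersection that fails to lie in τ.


τ IS a topology on X.

Axiom (T1): ∅ ∈ τ? Yes; X ∈ τ? Yes.
Axiom (T2/T3): check pairwise unions and intersections of members of τ.
All pairwise intersections and unions checked — each lies in τ. Therefore τ satisfies (T1), (T2), (T3): it IS a topology on X.


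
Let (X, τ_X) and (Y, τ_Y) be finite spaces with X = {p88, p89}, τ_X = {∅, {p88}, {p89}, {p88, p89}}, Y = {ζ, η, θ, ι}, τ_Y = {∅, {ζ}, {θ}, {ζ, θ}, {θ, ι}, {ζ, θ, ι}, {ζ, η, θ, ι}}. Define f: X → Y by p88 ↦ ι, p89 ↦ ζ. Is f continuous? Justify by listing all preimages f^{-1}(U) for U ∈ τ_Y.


f IS continuous.

Compute f^{-1}(U) for each U ∈ τ_Y:
  U = ∅: f^{-1}(U) = ∅ ∈ τ_X ✓.
  U = {ζ}: f^{-1}(U) = {p89} ∈ τ_X ✓.
  U = {θ}: f^{-1}(U) = ∅ ∈ τ_X ✓.
  U = {ζ, θ}: f^{-1}(U) = {p89} ∈ τ_X ✓.
  U = {θ, ι}: f^{-1}(U) = {p88} ∈ τ_X ✓.
  U = {ζ, θ, ι}: f^{-1}(U) = {p88, p89} ∈ τ_X ✓.
  U = {ζ, η, θ, ι}: f^{-1}(U) = {p88, p89} ∈ τ_X ✓.
Every preimage lies in τ_X, so f IS continuous.


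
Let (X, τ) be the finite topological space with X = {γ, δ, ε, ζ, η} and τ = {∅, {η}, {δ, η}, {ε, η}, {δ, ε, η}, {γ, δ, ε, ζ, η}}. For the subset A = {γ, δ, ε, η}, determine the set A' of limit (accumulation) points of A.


A' = {γ, δ, ε, ζ}

For each x ∈ X, list the open sets U ∈ τ with x ∈ U, then check whether U ∩ (A ∖ {x}) ≠ ∅ for every such U.
  x = γ: opens ∋ x are {γ, δ, ε, ζ, η}; each meets A ∖ {γ}, so x IS a limit point.
  x = δ: opens ∋ x are {δ, η}, {δ, ε, η}, {γ, δ, ε, ζ, η}; each meets A ∖ {δ}, so x IS a limit point.
  x = ε: opens ∋ x are {ε, η}, {δ, ε, η}, {γ, δ, ε, ζ, η}; each meets A ∖ {ε}, so x IS a limit point.
  x = ζ: opens ∋ x are {γ, δ, ε, ζ, η}; each meets A ∖ {ζ}, so x IS a limit point.
  x = η: open {η} ∋ x has {η} ∩ (A ∖ {η}) = ∅, so x is NOT a limit point.
Collecting: A' = {γ, δ, ε, ζ}.


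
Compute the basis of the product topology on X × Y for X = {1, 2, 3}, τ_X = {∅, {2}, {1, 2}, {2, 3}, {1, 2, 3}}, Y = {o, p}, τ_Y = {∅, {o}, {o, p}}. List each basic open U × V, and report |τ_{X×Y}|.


Basis B = {∅ × ∅, {2} × {o}, {1, 2} × {o}, {2} × {o, p}, {2, 3} × {o}, {1, 2, 3} × {o}, {1, 2} × {o, p}, {2, 3} × {o, p}, {1, 2, 3} × {o, p}}; |τ_{X×Y}| = 14.

Enumerate products U × V with U ∈ τ_X, V ∈ τ_Y (deduplicated):
  ∅ × ∅ = {} (∅)
  {2} × {o} = {(2,o)}
  {1, 2} × {o} = {(1,o), (2,o)}
  {2} × {o, p} = {(2,o), (2,p)}
  {2, 3} × {o} = {(2,o), (3,o)}
  {1, 2, 3} × {o} = {(1,o), (2,o), (3,o)}
  {1, 2} × {o, p} = {(1,o), (1,p), (2,o), (2,p)}
  {2, 3} × {o, p} = {(2,o), (2,p), (3,o), (3,p)}
  {1, 2, 3} × {o, p} = {(1,o), (1,p), (2,o), (2,p), (3,o), (3,p)}
These 9 distinct sets form the basis B.
Close under arbitrary unions to get τ_{X×Y}; counting gives |τ_{X×Y}| = 14.


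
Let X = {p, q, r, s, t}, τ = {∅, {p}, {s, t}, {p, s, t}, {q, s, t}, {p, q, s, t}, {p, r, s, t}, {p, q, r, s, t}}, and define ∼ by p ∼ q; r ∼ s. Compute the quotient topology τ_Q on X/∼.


X/∼ = {[p=q], [r=s], [t]}; |τ_Q| = 2.

Equivalence classes: [p=q], [r=s], [t].
Quotient map π: X → X/∼ sends p ↦ [p=q], q ↦ [p=q], r ↦ [r=s], s ↦ [r=s], t ↦ [t].
For each subset V ⊆ X/∼, compute π^{-1}(V) ⊆ X and check whether π^{-1}(V) ∈ τ. V is open in τ_Q iff π^{-1}(V) ∈ τ.
  V = {}: π^{-1}(V) = ∅ ∈ τ ✓.
  V = {[p=q]}: π^{-1}(V) = {p, q} ∉ τ ✗.
  V = {[r=s]}: π^{-1}(V) = {r, s} ∉ τ ✗.
  V = {[p=q], [r=s]}: π^{-1}(V) = {p, q, r, s} ∉ τ ✗.
  V = {[t]}: π^{-1}(V) = {t} ∉ τ ✗.
  V = {[p=q], [t]}: π^{-1}(V) = {p, q, t} ∉ τ ✗.
  V = {[r=s], [t]}: π^{-1}(V) = {r, s, t} ∉ τ ✗.
  V = {[p=q], [r=s], [t]}: π^{-1}(V) = {p, q, r, s, t} ∈ τ ✓.
Open sets in the quotient: τ_Q = {{}, {[p=q], [r=s], [t]}} (2 elements).


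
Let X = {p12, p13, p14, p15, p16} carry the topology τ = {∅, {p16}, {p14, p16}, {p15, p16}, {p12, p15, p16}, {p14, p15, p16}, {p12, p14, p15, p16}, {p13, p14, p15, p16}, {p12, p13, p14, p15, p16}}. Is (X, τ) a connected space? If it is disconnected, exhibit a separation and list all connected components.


(X, τ) is connected.

Find clopen sets (U ∈ τ with X ∖ U ∈ τ):
  U = ∅, X ∖ U = {p12, p13, p14, p15, p16} — both open, so U is clopen.
  U = {p12, p13, p14, p15, p16}, X ∖ U = ∅ — both open, so U is clopen.
Only trivial clopens (∅ and X) exist, so (X, τ) is connected.
Compute connected components by grouping points that agree on all clopens:
  component: {p12, p13, p14, p15, p16}


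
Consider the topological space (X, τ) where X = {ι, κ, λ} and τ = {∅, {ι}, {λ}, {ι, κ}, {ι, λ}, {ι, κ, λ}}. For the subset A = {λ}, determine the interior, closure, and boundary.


int(A) = {λ}, cl(A) = {λ}, ∂A = ∅.

Closed sets in (X, τ) are complements of opens:
  closed(X, τ) = {∅, {κ}, {λ}, {ι, κ}, {κ, λ}, {ι, κ, λ}}.
int(A) = ⋃ {U ∈ τ : U ⊆ A}. Opens contained in A: ∅, {λ}.
Taking the union of these: int(A) = {λ}.
cl(A) = ⋂ {C closed : A ⊆ C}. Closed sets containing A: {λ}, {κ, λ}, {ι, κ, λ}.
Intersecting these: cl(A) = {λ}.
∂A = cl(A) ∖ int(A) = {λ} ∖ {λ} = ∅.


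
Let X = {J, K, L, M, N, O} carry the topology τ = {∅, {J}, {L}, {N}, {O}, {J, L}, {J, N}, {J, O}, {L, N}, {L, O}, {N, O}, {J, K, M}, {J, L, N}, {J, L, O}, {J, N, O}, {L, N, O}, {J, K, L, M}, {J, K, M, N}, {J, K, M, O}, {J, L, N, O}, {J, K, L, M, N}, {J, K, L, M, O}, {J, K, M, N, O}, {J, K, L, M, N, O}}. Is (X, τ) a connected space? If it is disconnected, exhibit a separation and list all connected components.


(X, τ) is disconnected; components = [{L}, {N}, {O}, {J, K, M}].

Find clopen sets (U ∈ τ with X ∖ U ∈ τ):
  U = ∅, X ∖ U = {J, K, L, M, N, O} — both open, so U is clopen.
  U = {L}, X ∖ U = {J, K, M, N, O} — both open, so U is clopen.
  U = {N}, X ∖ U = {J, K, L, M, O} — both open, so U is clopen.
  U = {O}, X ∖ U = {J, K, L, M, N} — both open, so U is clopen.
  U = {L, N}, X ∖ U = {J, K, M, O} — both open, so U is clopen.
  U = {L, O}, X ∖ U = {J, K, M, N} — both open, so U is clopen.
  U = {N, O}, X ∖ U = {J, K, L, M} — both open, so U is clopen.
  U = {J, K, M}, X ∖ U = {L, N, O} — both open, so U is clopen.
  U = {L, N, O}, X ∖ U = {J, K, M} — both open, so U is clopen.
  U = {J, K, L, M}, X ∖ U = {N, O} — both open, so U is clopen.
  U = {J, K, M, N}, X ∖ U = {L, O} — both open, so U is clopen.
  U = {J, K, M, O}, X ∖ U = {L, N} — both open, so U is clopen.
  U = {J, K, L, M, N}, X ∖ U = {O} — both open, so U is clopen.
  U = {J, K, L, M, O}, X ∖ U = {N} — both open, so U is clopen.
  U = {J, K, M, N, O}, X ∖ U = {L} — both open, so U is clopen.
  U = {J, K, L, M, N, O}, X ∖ U = ∅ — both open, so U is clopen.
Nontrivial clopen(s) exist: e.g. {N}. So (X, τ) is disconnected.
Compute connected components by grouping points that agree on all clopens:
  component: {L}
  component: {N}
  component: {O}
  component: {J, K, M}


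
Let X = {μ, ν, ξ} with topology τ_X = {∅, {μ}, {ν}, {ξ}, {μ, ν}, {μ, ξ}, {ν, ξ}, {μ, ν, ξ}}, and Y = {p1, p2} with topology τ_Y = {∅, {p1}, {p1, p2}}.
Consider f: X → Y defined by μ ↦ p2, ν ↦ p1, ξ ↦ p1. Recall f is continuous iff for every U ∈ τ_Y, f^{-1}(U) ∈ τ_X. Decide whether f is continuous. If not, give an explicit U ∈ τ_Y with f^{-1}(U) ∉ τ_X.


f IS continuous.

Compute f^{-1}(U) for each U ∈ τ_Y:
  U = ∅: f^{-1}(U) = ∅ ∈ τ_X ✓.
  U = {p1}: f^{-1}(U) = {ν, ξ} ∈ τ_X ✓.
  U = {p1, p2}: f^{-1}(U) = {μ, ν, ξ} ∈ τ_X ✓.
Every preimage lies in τ_X, so f IS continuous.


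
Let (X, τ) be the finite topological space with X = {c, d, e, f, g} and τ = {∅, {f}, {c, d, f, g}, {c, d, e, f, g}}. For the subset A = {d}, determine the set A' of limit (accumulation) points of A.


A' = {c, e, g}

For each x ∈ X, list the open sets U ∈ τ with x ∈ U, then check whether U ∩ (A ∖ {x}) ≠ ∅ for every such U.
  x = c: opens ∋ x are {c, d, f, g}, {c, d, e, f, g}; each meets A ∖ {c}, so x IS a limit point.
  x = d: open {c, d, f, g} ∋ x has {c, d, f, g} ∩ (A ∖ {d}) = ∅, so x is NOT a limit point.
  x = e: opens ∋ x are {c, d, e, f, g}; each meets A ∖ {e}, so x IS a limit point.
  x = f: open {f} ∋ x has {f} ∩ (A ∖ {f}) = ∅, so x is NOT a limit point.
  x = g: opens ∋ x are {c, d, f, g}, {c, d, e, f, g}; each meets A ∖ {g}, so x IS a limit point.
Collecting: A' = {c, e, g}.


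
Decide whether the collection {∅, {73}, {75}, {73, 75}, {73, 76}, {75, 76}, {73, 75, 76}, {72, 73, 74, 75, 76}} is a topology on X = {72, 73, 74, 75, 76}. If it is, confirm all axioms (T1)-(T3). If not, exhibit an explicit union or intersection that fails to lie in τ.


τ is NOT a topology on X.

Axiom (T1): ∅ ∈ τ? Yes; X ∈ τ? Yes.
Axiom (T2/T3): check pairwise unions and intersections of members of τ.
Counterexample for (T3): {73, 76} ∩ {75, 76} = {76} ∉ τ. Therefore τ is NOT a topology.


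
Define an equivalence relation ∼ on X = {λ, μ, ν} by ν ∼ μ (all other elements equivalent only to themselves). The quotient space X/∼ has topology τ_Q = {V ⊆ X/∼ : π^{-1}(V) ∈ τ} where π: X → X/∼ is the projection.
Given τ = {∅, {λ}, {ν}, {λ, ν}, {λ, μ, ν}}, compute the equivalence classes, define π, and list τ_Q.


X/∼ = {[λ], [μ=ν]}; |τ_Q| = 3.

Equivalence classes: [λ], [μ=ν].
Quotient map π: X → X/∼ sends λ ↦ [λ], μ ↦ [μ=ν], ν ↦ [μ=ν].
For each subset V ⊆ X/∼, compute π^{-1}(V) ⊆ X and check whether π^{-1}(V) ∈ τ. V is open in τ_Q iff π^{-1}(V) ∈ τ.
  V = {}: π^{-1}(V) = ∅ ∈ τ ✓.
  V = {[λ]}: π^{-1}(V) = {λ} ∈ τ ✓.
  V = {[μ=ν]}: π^{-1}(V) = {μ, ν} ∉ τ ✗.
  V = {[λ], [μ=ν]}: π^{-1}(V) = {λ, μ, ν} ∈ τ ✓.
Open sets in the quotient: τ_Q = {{}, {[λ]}, {[λ], [μ=ν]}} (3 elements).


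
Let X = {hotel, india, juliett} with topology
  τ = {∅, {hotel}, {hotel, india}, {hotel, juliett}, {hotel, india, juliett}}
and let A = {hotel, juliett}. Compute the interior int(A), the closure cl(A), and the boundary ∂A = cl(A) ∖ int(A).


int(A) = {hotel, juliett}, cl(A) = {hotel, india, juliett}, ∂A = {india}.

Closed sets in (X, τ) are complements of opens:
  closed(X, τ) = {∅, {india}, {juliett}, {india, juliett}, {hotel, india, juliett}}.
int(A) = ⋃ {U ∈ τ : U ⊆ A}. Opens contained in A: ∅, {hotel}, {hotel, juliett}.
Taking the union of these: int(A) = {hotel, juliett}.
cl(A) = ⋂ {C closed : A ⊆ C}. Closed sets containing A: {hotel, india, juliett}.
Intersecting these: cl(A) = {hotel, india, juliett}.
∂A = cl(A) ∖ int(A) = {hotel, india, juliett} ∖ {hotel, juliett} = {india}.


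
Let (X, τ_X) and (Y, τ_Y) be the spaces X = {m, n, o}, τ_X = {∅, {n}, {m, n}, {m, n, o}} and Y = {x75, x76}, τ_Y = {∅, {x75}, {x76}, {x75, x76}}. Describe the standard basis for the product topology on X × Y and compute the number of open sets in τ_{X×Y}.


Basis B = {∅ × ∅, {n} × {x75}, {n} × {x76}, {m, n} × {x75}, {m, n} × {x76}, {n} × {x75, x76}, {m, n, o} × {x75}, {m, n, o} × {x76}, {m, n} × {x75, x76}, {m, n, o} × {x75, x76}}; |τ_{X×Y}| = 16.

Enumerate products U × V with U ∈ τ_X, V ∈ τ_Y (deduplicated):
  ∅ × ∅ = {} (∅)
  {n} × {x75} = {(n,x75)}
  {n} × {x76} = {(n,x76)}
  {m, n} × {x75} = {(m,x75), (n,x75)}
  {m, n} × {x76} = {(m,x76), (n,x76)}
  {n} × {x75, x76} = {(n,x75), (n,x76)}
  {m, n, o} × {x75} = {(m,x75), (n,x75), (o,x75)}
  {m, n, o} × {x76} = {(m,x76), (n,x76), (o,x76)}
  {m, n} × {x75, x76} = {(m,x75), (m,x76), (n,x75), (n,x76)}
  {m, n, o} × {x75, x76} = {(m,x75), (m,x76), (n,x75), (n,x76), (o,x75), (o,x76)}
These 10 distinct sets form the basis B.
Close under arbitrary unions to get τ_{X×Y}; counting gives |τ_{X×Y}| = 16.


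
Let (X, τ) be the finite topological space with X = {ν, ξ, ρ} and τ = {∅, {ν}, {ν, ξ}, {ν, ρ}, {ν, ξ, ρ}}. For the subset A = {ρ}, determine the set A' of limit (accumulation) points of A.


A' = ∅

For each x ∈ X, list the open sets U ∈ τ with x ∈ U, then check whether U ∩ (A ∖ {x}) ≠ ∅ for every such U.
  x = ν: open {ν} ∋ x has {ν} ∩ (A ∖ {ν}) = ∅, so x is NOT a limit point.
  x = ξ: open {ν, ξ} ∋ x has {ν, ξ} ∩ (A ∖ {ξ}) = ∅, so x is NOT a limit point.
  x = ρ: open {ν, ρ} ∋ x has {ν, ρ} ∩ (A ∖ {ρ}) = ∅, so x is NOT a limit point.
Collecting: A' = ∅.


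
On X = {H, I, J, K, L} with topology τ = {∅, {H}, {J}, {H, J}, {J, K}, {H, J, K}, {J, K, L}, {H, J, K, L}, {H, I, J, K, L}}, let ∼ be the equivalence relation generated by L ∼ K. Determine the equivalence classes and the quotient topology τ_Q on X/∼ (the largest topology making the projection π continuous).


X/∼ = {[H], [I], [J], [K=L]}; |τ_Q| = 7.

Equivalence classes: [H], [I], [J], [K=L].
Quotient map π: X → X/∼ sends H ↦ [H], I ↦ [I], J ↦ [J], K ↦ [K=L], L ↦ [K=L].
For each subset V ⊆ X/∼, compute π^{-1}(V) ⊆ X and check whether π^{-1}(V) ∈ τ. V is open in τ_Q iff π^{-1}(V) ∈ τ.
  V = {}: π^{-1}(V) = ∅ ∈ τ ✓.
  V = {[H]}: π^{-1}(V) = {H} ∈ τ ✓.
  V = {[I]}: π^{-1}(V) = {I} ∉ τ ✗.
  V = {[H], [I]}: π^{-1}(V) = {H, I} ∉ τ ✗.
  V = {[J]}: π^{-1}(V) = {J} ∈ τ ✓.
  V = {[H], [J]}: π^{-1}(V) = {H, J} ∈ τ ✓.
  V = {[I], [J]}: π^{-1}(V) = {I, J} ∉ τ ✗.
  V = {[H], [I], [J]}: π^{-1}(V) = {H, I, J} ∉ τ ✗.
  V = {[K=L]}: π^{-1}(V) = {K, L} ∉ τ ✗.
  V = {[H], [K=L]}: π^{-1}(V) = {H, K, L} ∉ τ ✗.
  V = {[I], [K=L]}: π^{-1}(V) = {I, K, L} ∉ τ ✗.
  V = {[H], [I], [K=L]}: π^{-1}(V) = {H, I, K, L} ∉ τ ✗.
  V = {[J], [K=L]}: π^{-1}(V) = {J, K, L} ∈ τ ✓.
  V = {[H], [J], [K=L]}: π^{-1}(V) = {H, J, K, L} ∈ τ ✓.
  V = {[I], [J], [K=L]}: π^{-1}(V) = {I, J, K, L} ∉ τ ✗.
  V = {[H], [I], [J], [K=L]}: π^{-1}(V) = {H, I, J, K, L} ∈ τ ✓.
Open sets in the quotient: τ_Q = {{}, {[H]}, {[J]}, {[H], [J]}, {[J], [K=L]}, {[H], [J], [K=L]}, {[H], [I], [J], [K=L]}} (7 elements).


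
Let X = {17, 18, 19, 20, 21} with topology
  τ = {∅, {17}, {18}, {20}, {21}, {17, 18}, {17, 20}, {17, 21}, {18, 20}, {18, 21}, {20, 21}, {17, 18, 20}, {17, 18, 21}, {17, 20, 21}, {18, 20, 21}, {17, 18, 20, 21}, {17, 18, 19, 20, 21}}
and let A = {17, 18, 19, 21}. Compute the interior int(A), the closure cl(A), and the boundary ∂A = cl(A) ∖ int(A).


int(A) = {17, 18, 21}, cl(A) = {17, 18, 19, 21}, ∂A = {19}.

Closed sets in (X, τ) are complements of opens:
  closed(X, τ) = {∅, {19}, {17, 19}, {18, 19}, {19, 20}, {19, 21}, {17, 18, 19}, {17, 19, 20}, {17, 19, 21}, {18, 19, 20}, {18, 19, 21}, {19, 20, 21}, {17, 18, 19, 20}, {17, 18, 19, 21}, {17, 19, 20, 21}, {18, 19, 20, 21}, {17, 18, 19, 20, 21}}.
int(A) = ⋃ {U ∈ τ : U ⊆ A}. Opens contained in A: ∅, {17}, {18}, {21}, {17, 18}, {17, 21}, {18, 21}, {17, 18, 21}.
Taking the union of these: int(A) = {17, 18, 21}.
cl(A) = ⋂ {C closed : A ⊆ C}. Closed sets containing A: {17, 18, 19, 21}, {17, 18, 19, 20, 21}.
Intersecting these: cl(A) = {17, 18, 19, 21}.
∂A = cl(A) ∖ int(A) = {17, 18, 19, 21} ∖ {17, 18, 21} = {19}.


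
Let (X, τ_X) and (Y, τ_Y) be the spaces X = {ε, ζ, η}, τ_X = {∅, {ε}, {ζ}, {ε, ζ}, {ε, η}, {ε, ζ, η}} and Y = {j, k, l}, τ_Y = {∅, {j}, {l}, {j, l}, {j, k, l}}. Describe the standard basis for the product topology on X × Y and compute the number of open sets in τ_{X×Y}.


Basis B = {∅ × ∅, {ε} × {j}, {ε} × {l}, {ζ} × {j}, {ζ} × {l}, {ε} × {j, l}, {ε, ζ} × {j}, {ε, η} × {j}, {ε, ζ} × {l}, {ε, η} × {l}, {ζ} × {j, l}, {ε} × {j, k, l}, {ε, ζ, η} × {j}, {ε, ζ, η} × {l}, {ζ} × {j, k, l}, {ε, ζ} × {j, l}, {ε, η} × {j, l}, {ε, ζ} × {j, k, l}, {ε, η} × {j, k, l}, {ε, ζ, η} × {j, l}, {ε, ζ, η} × {j, k, l}}; |τ_{X×Y}| = 70.

Enumerate products U × V with U ∈ τ_X, V ∈ τ_Y (deduplicated):
  ∅ × ∅ = {} (∅)
  {ε} × {j} = {(ε,j)}
  {ε} × {l} = {(ε,l)}
  {ζ} × {j} = {(ζ,j)}
  {ζ} × {l} = {(ζ,l)}
  {ε} × {j, l} = {(ε,j), (ε,l)}
  {ε, ζ} × {j} = {(ε,j), (ζ,j)}
  {ε, η} × {j} = {(ε,j), (η,j)}
  {ε, ζ} × {l} = {(ε,l), (ζ,l)}
  {ε, η} × {l} = {(ε,l), (η,l)}
  {ζ} × {j, l} = {(ζ,j), (ζ,l)}
  {ε} × {j, k, l} = {(ε,j), (ε,k), (ε,l)}
  {ε, ζ, η} × {j} = {(ε,j), (ζ,j), (η,j)}
  {ε, ζ, η} × {l} = {(ε,l), (ζ,l), (η,l)}
  {ζ} × {j, k, l} = {(ζ,j), (ζ,k), (ζ,l)}
  {ε, ζ} × {j, l} = {(ε,j), (ε,l), (ζ,j), (ζ,l)}
  {ε, η} × {j, l} = {(ε,j), (ε,l), (η,j), (η,l)}
  {ε, ζ} × {j, k, l} = {(ε,j), (ε,k), (ε,l), (ζ,j), (ζ,k), (ζ,l)}
  {ε, η} × {j, k, l} = {(ε,j), (ε,k), (ε,l), (η,j), (η,k), (η,l)}
  {ε, ζ, η} × {j, l} = {(ε,j), (ε,l), (ζ,j), (ζ,l), (η,j), (η,l)}
  {ε, ζ, η} × {j, k, l} = {(ε,j), (ε,k), (ε,l), (ζ,j), (ζ,k), (ζ,l), (η,j), (η,k), (η,l)}
These 21 distinct sets form the basis B.
Close under arbitrary unions to get τ_{X×Y}; counting gives |τ_{X×Y}| = 70.


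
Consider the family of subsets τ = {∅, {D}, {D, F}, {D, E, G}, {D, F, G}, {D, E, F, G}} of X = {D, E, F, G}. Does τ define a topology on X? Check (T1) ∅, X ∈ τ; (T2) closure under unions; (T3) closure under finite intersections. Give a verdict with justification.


τ is NOT a topology on X.

Axiom (T1): ∅ ∈ τ? Yes; X ∈ τ? Yes.
Axiom (T2/T3): check pairwise unions and intersections of members of τ.
Counterexample for (T3): {D, E, G} ∩ {D, F, G} = {D, G} ∉ τ. Therefore τ is NOT a topology.


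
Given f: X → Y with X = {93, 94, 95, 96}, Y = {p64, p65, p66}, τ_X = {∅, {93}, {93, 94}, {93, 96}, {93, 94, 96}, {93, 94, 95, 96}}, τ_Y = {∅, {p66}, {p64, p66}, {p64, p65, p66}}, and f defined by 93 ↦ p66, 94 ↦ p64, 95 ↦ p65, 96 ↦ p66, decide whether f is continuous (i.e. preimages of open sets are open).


f IS continuous.

Compute f^{-1}(U) for each U ∈ τ_Y:
  U = ∅: f^{-1}(U) = ∅ ∈ τ_X ✓.
  U = {p66}: f^{-1}(U) = {93, 96} ∈ τ_X ✓.
  U = {p64, p66}: f^{-1}(U) = {93, 94, 96} ∈ τ_X ✓.
  U = {p64, p65, p66}: f^{-1}(U) = {93, 94, 95, 96} ∈ τ_X ✓.
Every preimage lies in τ_X, so f IS continuous.


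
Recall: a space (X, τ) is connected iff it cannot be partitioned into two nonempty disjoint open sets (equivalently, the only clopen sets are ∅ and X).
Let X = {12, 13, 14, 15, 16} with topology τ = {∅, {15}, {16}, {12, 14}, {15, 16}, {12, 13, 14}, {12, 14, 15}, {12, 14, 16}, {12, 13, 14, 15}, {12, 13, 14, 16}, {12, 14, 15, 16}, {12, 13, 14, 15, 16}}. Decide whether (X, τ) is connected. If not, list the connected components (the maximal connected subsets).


(X, τ) is disconnected; components = [{15}, {16}, {12, 13, 14}].

Find clopen sets (U ∈ τ with X ∖ U ∈ τ):
  U = ∅, X ∖ U = {12, 13, 14, 15, 16} — both open, so U is clopen.
  U = {15}, X ∖ U = {12, 13, 14, 16} — both open, so U is clopen.
  U = {16}, X ∖ U = {12, 13, 14, 15} — both open, so U is clopen.
  U = {15, 16}, X ∖ U = {12, 13, 14} — both open, so U is clopen.
  U = {12, 13, 14}, X ∖ U = {15, 16} — both open, so U is clopen.
  U = {12, 13, 14, 15}, X ∖ U = {16} — both open, so U is clopen.
  U = {12, 13, 14, 16}, X ∖ U = {15} — both open, so U is clopen.
  U = {12, 13, 14, 15, 16}, X ∖ U = ∅ — both open, so U is clopen.
Nontrivial clopen(s) exist: e.g. {12, 13, 14, 16}. So (X, τ) is disconnected.
Compute connected components by grouping points that agree on all clopens:
  component: {15}
  component: {16}
  component: {12, 13, 14}


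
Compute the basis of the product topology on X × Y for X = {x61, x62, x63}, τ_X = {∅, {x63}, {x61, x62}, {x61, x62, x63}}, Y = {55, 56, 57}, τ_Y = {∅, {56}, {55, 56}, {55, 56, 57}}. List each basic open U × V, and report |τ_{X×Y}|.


Basis B = {∅ × ∅, {x63} × {56}, {x61, x62} × {56}, {x63} × {55, 56}, {x61, x62, x63} × {56}, {x63} × {55, 56, 57}, {x61, x62} × {55, 56}, {x61, x62} × {55, 56, 57}, {x61, x62, x63} × {55, 56}, {x61, x62, x63} × {55, 56, 57}}; |τ_{X×Y}| = 16.

Enumerate products U × V with U ∈ τ_X, V ∈ τ_Y (deduplicated):
  ∅ × ∅ = {} (∅)
  {x63} × {56} = {(x63,56)}
  {x61, x62} × {56} = {(x61,56), (x62,56)}
  {x63} × {55, 56} = {(x63,55), (x63,56)}
  {x61, x62, x63} × {56} = {(x61,56), (x62,56), (x63,56)}
  {x63} × {55, 56, 57} = {(x63,55), (x63,56), (x63,57)}
  {x61, x62} × {55, 56} = {(x61,55), (x61,56), (x62,55), (x62,56)}
  {x61, x62} × {55, 56, 57} = {(x61,55), (x61,56), (x61,57), (x62,55), (x62,56), (x62,57)}
  {x61, x62, x63} × {55, 56} = {(x61,55), (x61,56), (x62,55), (x62,56), (x63,55), (x63,56)}
  {x61, x62, x63} × {55, 56, 57} = {(x61,55), (x61,56), (x61,57), (x62,55), (x62,56), (x62,57), (x63,55), (x63,56), (x63,57)}
These 10 distinct sets form the basis B.
Close under arbitrary unions to get τ_{X×Y}; counting gives |τ_{X×Y}| = 16.


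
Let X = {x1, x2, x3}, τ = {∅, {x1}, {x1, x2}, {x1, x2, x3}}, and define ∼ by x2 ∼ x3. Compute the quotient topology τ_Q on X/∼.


X/∼ = {[x1], [x2=x3]}; |τ_Q| = 3.

Equivalence classes: [x1], [x2=x3].
Quotient map π: X → X/∼ sends x1 ↦ [x1], x2 ↦ [x2=x3], x3 ↦ [x2=x3].
For each subset V ⊆ X/∼, compute π^{-1}(V) ⊆ X and check whether π^{-1}(V) ∈ τ. V is open in τ_Q iff π^{-1}(V) ∈ τ.
  V = {}: π^{-1}(V) = ∅ ∈ τ ✓.
  V = {[x1]}: π^{-1}(V) = {x1} ∈ τ ✓.
  V = {[x2=x3]}: π^{-1}(V) = {x2, x3} ∉ τ ✗.
  V = {[x1], [x2=x3]}: π^{-1}(V) = {x1, x2, x3} ∈ τ ✓.
Open sets in the quotient: τ_Q = {{}, {[x1]}, {[x1], [x2=x3]}} (3 elements).


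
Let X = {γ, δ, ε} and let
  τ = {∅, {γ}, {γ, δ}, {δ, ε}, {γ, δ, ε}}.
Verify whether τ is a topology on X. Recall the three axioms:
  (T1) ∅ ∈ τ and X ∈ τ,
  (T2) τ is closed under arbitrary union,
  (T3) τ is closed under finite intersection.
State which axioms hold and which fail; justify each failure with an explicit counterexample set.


τ is NOT a topology on X.

Axiom (T1): ∅ ∈ τ? Yes; X ∈ τ? Yes.
Axiom (T2/T3): check pairwise unions and intersections of members of τ.
Counterexample for (T3): {γ, δ} ∩ {δ, ε} = {δ} ∉ τ. Therefore τ is NOT a topology.


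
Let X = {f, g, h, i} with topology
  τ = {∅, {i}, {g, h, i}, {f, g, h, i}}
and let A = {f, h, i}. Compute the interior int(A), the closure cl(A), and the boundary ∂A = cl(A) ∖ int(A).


int(A) = {i}, cl(A) = {f, g, h, i}, ∂A = {f, g, h}.

Closed sets in (X, τ) are complements of opens:
  closed(X, τ) = {∅, {f}, {f, g, h}, {f, g, h, i}}.
int(A) = ⋃ {U ∈ τ : U ⊆ A}. Opens contained in A: ∅, {i}.
Taking the union of these: int(A) = {i}.
cl(A) = ⋂ {C closed : A ⊆ C}. Closed sets containing A: {f, g, h, i}.
Intersecting these: cl(A) = {f, g, h, i}.
∂A = cl(A) ∖ int(A) = {f, g, h, i} ∖ {i} = {f, g, h}.


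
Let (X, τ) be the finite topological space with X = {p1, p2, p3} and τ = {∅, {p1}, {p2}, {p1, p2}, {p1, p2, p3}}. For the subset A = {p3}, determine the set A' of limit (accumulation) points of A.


A' = ∅

For each x ∈ X, list the open sets U ∈ τ with x ∈ U, then check whether U ∩ (A ∖ {x}) ≠ ∅ for every such U.
  x = p1: open {p1} ∋ x has {p1} ∩ (A ∖ {p1}) = ∅, so x is NOT a limit point.
  x = p2: open {p2} ∋ x has {p2} ∩ (A ∖ {p2}) = ∅, so x is NOT a limit point.
  x = p3: open {p1, p2, p3} ∋ x has {p1, p2, p3} ∩ (A ∖ {p3}) = ∅, so x is NOT a limit point.
Collecting: A' = ∅.


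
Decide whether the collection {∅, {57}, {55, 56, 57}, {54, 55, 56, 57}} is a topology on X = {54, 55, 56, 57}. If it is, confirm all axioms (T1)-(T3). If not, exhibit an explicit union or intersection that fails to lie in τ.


τ IS a topology on X.

Axiom (T1): ∅ ∈ τ? Yes; X ∈ τ? Yes.
Axiom (T2/T3): check pairwise unions and intersections of members of τ.
All pairwise intersections and unions checked — each lies in τ. Therefore τ satisfies (T1), (T2), (T3): it IS a topology on X.


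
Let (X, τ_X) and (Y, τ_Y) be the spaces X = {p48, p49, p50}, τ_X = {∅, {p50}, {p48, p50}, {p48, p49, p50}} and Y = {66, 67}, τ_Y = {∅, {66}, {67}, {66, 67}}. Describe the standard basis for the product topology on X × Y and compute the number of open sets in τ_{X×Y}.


Basis B = {∅ × ∅, {p50} × {66}, {p50} × {67}, {p48, p50} × {66}, {p48, p50} × {67}, {p50} × {66, 67}, {p48, p49, p50} × {66}, {p48, p49, p50} × {67}, {p48, p50} × {66, 67}, {p48, p49, p50} × {66, 67}}; |τ_{X×Y}| = 16.

Enumerate products U × V with U ∈ τ_X, V ∈ τ_Y (deduplicated):
  ∅ × ∅ = {} (∅)
  {p50} × {66} = {(p50,66)}
  {p50} × {67} = {(p50,67)}
  {p48, p50} × {66} = {(p48,66), (p50,66)}
  {p48, p50} × {67} = {(p48,67), (p50,67)}
  {p50} × {66, 67} = {(p50,66), (p50,67)}
  {p48, p49, p50} × {66} = {(p48,66), (p49,66), (p50,66)}
  {p48, p49, p50} × {67} = {(p48,67), (p49,67), (p50,67)}
  {p48, p50} × {66, 67} = {(p48,66), (p48,67), (p50,66), (p50,67)}
  {p48, p49, p50} × {66, 67} = {(p48,66), (p48,67), (p49,66), (p49,67), (p50,66), (p50,67)}
These 10 distinct sets form the basis B.
Close under arbitrary unions to get τ_{X×Y}; counting gives |τ_{X×Y}| = 16.


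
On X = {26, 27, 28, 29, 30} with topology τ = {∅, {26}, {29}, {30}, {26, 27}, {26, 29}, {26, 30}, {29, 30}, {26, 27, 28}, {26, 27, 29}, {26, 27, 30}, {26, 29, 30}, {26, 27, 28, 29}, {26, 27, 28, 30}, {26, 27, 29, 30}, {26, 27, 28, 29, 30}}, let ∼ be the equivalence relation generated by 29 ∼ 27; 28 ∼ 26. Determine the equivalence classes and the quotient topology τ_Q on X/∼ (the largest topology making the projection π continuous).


X/∼ = {[26=28], [27=29], [30]}; |τ_Q| = 4.

Equivalence classes: [26=28], [27=29], [30].
Quotient map π: X → X/∼ sends 26 ↦ [26=28], 27 ↦ [27=29], 28 ↦ [26=28], 29 ↦ [27=29], 30 ↦ [30].
For each subset V ⊆ X/∼, compute π^{-1}(V) ⊆ X and check whether π^{-1}(V) ∈ τ. V is open in τ_Q iff π^{-1}(V) ∈ τ.
  V = {}: π^{-1}(V) = ∅ ∈ τ ✓.
  V = {[26=28]}: π^{-1}(V) = {26, 28} ∉ τ ✗.
  V = {[27=29]}: π^{-1}(V) = {27, 29} ∉ τ ✗.
  V = {[26=28], [27=29]}: π^{-1}(V) = {26, 27, 28, 29} ∈ τ ✓.
  V = {[30]}: π^{-1}(V) = {30} ∈ τ ✓.
  V = {[26=28], [30]}: π^{-1}(V) = {26, 28, 30} ∉ τ ✗.
  V = {[27=29], [30]}: π^{-1}(V) = {27, 29, 30} ∉ τ ✗.
  V = {[26=28], [27=29], [30]}: π^{-1}(V) = {26, 27, 28, 29, 30} ∈ τ ✓.
Open sets in the quotient: τ_Q = {{}, {[26=28], [27=29]}, {[30]}, {[26=28], [27=29], [30]}} (4 elements).


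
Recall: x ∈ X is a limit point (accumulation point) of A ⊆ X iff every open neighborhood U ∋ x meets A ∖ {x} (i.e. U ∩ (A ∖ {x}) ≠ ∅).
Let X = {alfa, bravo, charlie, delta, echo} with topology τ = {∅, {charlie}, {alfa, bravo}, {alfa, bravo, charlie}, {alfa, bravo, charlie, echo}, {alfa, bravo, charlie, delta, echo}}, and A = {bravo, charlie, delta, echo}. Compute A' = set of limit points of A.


A' = {alfa, delta, echo}

For each x ∈ X, list the open sets U ∈ τ with x ∈ U, then check whether U ∩ (A ∖ {x}) ≠ ∅ for every such U.
  x = alfa: opens ∋ x are {alfa, bravo}, {alfa, bravo, charlie}, {alfa, bravo, charlie, echo}, {alfa, bravo, charlie, delta, echo}; each meets A ∖ {alfa}, so x IS a limit point.
  x = bravo: open {alfa, bravo} ∋ x has {alfa, bravo} ∩ (A ∖ {bravo}) = ∅, so x is NOT a limit point.
  x = charlie: open {charlie} ∋ x has {charlie} ∩ (A ∖ {charlie}) = ∅, so x is NOT a limit point.
  x = delta: opens ∋ x are {alfa, bravo, charlie, delta, echo}; each meets A ∖ {delta}, so x IS a limit point.
  x = echo: opens ∋ x are {alfa, bravo, charlie, echo}, {alfa, bravo, charlie, delta, echo}; each meets A ∖ {echo}, so x IS a limit point.
Collecting: A' = {alfa, delta, echo}.


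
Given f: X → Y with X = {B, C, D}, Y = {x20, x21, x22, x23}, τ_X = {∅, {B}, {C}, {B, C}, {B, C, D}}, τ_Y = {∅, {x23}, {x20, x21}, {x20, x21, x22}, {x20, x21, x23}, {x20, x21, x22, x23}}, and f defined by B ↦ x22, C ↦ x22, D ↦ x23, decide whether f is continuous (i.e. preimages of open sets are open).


f is NOT continuous.

Compute f^{-1}(U) for each U ∈ τ_Y:
  U = ∅: f^{-1}(U) = ∅ ∈ τ_X ✓.
  U = {x23}: f^{-1}(U) = {D} ∉ τ_X ✗.
  U = {x20, x21}: f^{-1}(U) = ∅ ∈ τ_X ✓.
  U = {x20, x21, x22}: f^{-1}(U) = {B, C} ∈ τ_X ✓.
  U = {x20, x21, x23}: f^{-1}(U) = {D} ∉ τ_X ✗.
  U = {x20, x21, x22, x23}: f^{-1}(U) = {B, C, D} ∈ τ_X ✓.
Found U = {x23} with f^{-1}(U) = {D} not in τ_X. Therefore f is NOT continuous.


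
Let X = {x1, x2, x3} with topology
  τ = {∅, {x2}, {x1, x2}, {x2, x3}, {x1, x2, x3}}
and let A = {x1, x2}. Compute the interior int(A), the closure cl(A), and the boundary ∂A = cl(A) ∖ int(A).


int(A) = {x1, x2}, cl(A) = {x1, x2, x3}, ∂A = {x3}.

Closed sets in (X, τ) are complements of opens:
  closed(X, τ) = {∅, {x1}, {x3}, {x1, x3}, {x1, x2, x3}}.
int(A) = ⋃ {U ∈ τ : U ⊆ A}. Opens contained in A: ∅, {x2}, {x1, x2}.
Taking the union of these: int(A) = {x1, x2}.
cl(A) = ⋂ {C closed : A ⊆ C}. Closed sets containing A: {x1, x2, x3}.
Intersecting these: cl(A) = {x1, x2, x3}.
∂A = cl(A) ∖ int(A) = {x1, x2, x3} ∖ {x1, x2} = {x3}.


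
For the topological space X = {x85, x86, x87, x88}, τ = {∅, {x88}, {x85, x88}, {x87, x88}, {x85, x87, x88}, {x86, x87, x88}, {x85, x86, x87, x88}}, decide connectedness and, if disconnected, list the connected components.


(X, τ) is connected.

Find clopen sets (U ∈ τ with X ∖ U ∈ τ):
  U = ∅, X ∖ U = {x85, x86, x87, x88} — both open, so U is clopen.
  U = {x85, x86, x87, x88}, X ∖ U = ∅ — both open, so U is clopen.
Only trivial clopens (∅ and X) exist, so (X, τ) is connected.
Compute connected components by grouping points that agree on all clopens:
  component: {x85, x86, x87, x88}


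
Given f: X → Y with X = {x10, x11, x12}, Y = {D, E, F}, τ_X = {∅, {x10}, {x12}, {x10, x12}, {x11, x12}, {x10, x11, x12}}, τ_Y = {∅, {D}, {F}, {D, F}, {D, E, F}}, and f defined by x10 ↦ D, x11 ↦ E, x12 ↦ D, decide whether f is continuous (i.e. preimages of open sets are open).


f IS continuous.

Compute f^{-1}(U) for each U ∈ τ_Y:
  U = ∅: f^{-1}(U) = ∅ ∈ τ_X ✓.
  U = {D}: f^{-1}(U) = {x10, x12} ∈ τ_X ✓.
  U = {F}: f^{-1}(U) = ∅ ∈ τ_X ✓.
  U = {D, F}: f^{-1}(U) = {x10, x12} ∈ τ_X ✓.
  U = {D, E, F}: f^{-1}(U) = {x10, x11, x12} ∈ τ_X ✓.
Every preimage lies in τ_X, so f IS continuous.


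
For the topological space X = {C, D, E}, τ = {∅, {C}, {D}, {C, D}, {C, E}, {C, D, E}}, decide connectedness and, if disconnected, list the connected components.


(X, τ) is disconnected; components = [{D}, {C, E}].

Find clopen sets (U ∈ τ with X ∖ U ∈ τ):
  U = ∅, X ∖ U = {C, D, E} — both open, so U is clopen.
  U = {D}, X ∖ U = {C, E} — both open, so U is clopen.
  U = {C, E}, X ∖ U = {D} — both open, so U is clopen.
  U = {C, D, E}, X ∖ U = ∅ — both open, so U is clopen.
Nontrivial clopen(s) exist: e.g. {D}. So (X, τ) is disconnected.
Compute connected components by grouping points that agree on all clopens:
  component: {D}
  component: {C, E}


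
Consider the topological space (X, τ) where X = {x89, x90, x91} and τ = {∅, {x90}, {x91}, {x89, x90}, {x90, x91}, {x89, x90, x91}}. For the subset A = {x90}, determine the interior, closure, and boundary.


int(A) = {x90}, cl(A) = {x89, x90}, ∂A = {x89}.

Closed sets in (X, τ) are complements of opens:
  closed(X, τ) = {∅, {x89}, {x91}, {x89, x90}, {x89, x91}, {x89, x90, x91}}.
int(A) = ⋃ {U ∈ τ : U ⊆ A}. Opens contained in A: ∅, {x90}.
Taking the union of these: int(A) = {x90}.
cl(A) = ⋂ {C closed : A ⊆ C}. Closed sets containing A: {x89, x90}, {x89, x90, x91}.
Intersecting these: cl(A) = {x89, x90}.
∂A = cl(A) ∖ int(A) = {x89, x90} ∖ {x90} = {x89}.


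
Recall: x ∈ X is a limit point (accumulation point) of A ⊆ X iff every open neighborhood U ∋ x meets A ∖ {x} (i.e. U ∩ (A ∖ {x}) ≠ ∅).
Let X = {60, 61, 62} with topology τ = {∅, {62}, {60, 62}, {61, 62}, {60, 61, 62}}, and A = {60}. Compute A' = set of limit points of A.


A' = ∅

For each x ∈ X, list the open sets U ∈ τ with x ∈ U, then check whether U ∩ (A ∖ {x}) ≠ ∅ for every such U.
  x = 60: open {60, 62} ∋ x has {60, 62} ∩ (A ∖ {60}) = ∅, so x is NOT a limit point.
  x = 61: open {61, 62} ∋ x has {61, 62} ∩ (A ∖ {61}) = ∅, so x is NOT a limit point.
  x = 62: open {62} ∋ x has {62} ∩ (A ∖ {62}) = ∅, so x is NOT a limit point.
Collecting: A' = ∅.


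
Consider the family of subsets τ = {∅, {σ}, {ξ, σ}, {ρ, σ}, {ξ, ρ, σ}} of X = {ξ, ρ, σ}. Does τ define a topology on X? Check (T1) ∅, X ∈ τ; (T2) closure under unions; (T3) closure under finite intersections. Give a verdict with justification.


τ IS a topology on X.

Axiom (T1): ∅ ∈ τ? Yes; X ∈ τ? Yes.
Axiom (T2/T3): check pairwise unions and intersections of members of τ.
All pairwise intersections and unions checked — each lies in τ. Therefore τ satisfies (T1), (T2), (T3): it IS a topology on X.
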